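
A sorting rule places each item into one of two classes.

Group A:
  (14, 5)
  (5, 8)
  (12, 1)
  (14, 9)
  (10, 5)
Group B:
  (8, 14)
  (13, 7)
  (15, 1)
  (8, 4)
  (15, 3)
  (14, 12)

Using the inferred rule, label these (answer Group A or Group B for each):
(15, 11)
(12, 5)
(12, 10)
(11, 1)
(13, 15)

Group B, Group A, Group B, Group B, Group B

Looking at the examples, the only property every 'Group A' case has and every 'Group B' case lacks is: sum is odd.
Group B: (15, 11), since 15+11 = 26. Group A: (12, 5), since 12+5 = 17. Group B: (12, 10), since 12+10 = 22. Group B: (11, 1), since 11+1 = 12. Group B: (13, 15), since 13+15 = 28.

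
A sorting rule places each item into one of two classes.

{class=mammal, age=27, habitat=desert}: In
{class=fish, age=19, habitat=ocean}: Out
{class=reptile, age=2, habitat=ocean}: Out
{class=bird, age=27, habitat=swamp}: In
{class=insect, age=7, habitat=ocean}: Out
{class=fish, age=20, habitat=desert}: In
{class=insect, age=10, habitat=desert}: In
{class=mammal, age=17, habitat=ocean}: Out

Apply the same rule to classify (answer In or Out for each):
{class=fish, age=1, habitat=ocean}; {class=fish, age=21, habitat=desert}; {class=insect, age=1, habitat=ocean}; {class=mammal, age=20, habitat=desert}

Out, In, Out, In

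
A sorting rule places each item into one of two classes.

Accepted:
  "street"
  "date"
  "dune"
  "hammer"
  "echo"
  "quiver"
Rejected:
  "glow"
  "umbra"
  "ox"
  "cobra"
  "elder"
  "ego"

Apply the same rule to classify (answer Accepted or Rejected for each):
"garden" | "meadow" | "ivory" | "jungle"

Accepted, Accepted, Rejected, Accepted

Every 'Accepted' example satisfies: even length AND contains 'e'. None of the 'Rejected' examples do.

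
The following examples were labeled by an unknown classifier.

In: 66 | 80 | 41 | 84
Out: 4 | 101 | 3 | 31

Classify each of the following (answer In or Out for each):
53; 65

In, In

All 'In' examples share one property — digit sum ≥ 5 — and every 'Out' example lacks it.
53: digit sum 5+3 = 8, matches → In. 65: digit sum 6+5 = 11, matches → In.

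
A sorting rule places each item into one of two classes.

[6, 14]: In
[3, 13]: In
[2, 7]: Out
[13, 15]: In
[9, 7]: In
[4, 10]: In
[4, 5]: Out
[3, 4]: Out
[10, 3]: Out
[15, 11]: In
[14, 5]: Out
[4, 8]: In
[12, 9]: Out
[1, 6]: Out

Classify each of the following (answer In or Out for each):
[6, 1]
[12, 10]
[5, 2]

Out, In, Out

Every 'In' example satisfies: sum is even. None of the 'Out' examples do.
[6, 1]: Out (6+1 = 7). [12, 10]: In (12+10 = 22). [5, 2]: Out (5+2 = 7).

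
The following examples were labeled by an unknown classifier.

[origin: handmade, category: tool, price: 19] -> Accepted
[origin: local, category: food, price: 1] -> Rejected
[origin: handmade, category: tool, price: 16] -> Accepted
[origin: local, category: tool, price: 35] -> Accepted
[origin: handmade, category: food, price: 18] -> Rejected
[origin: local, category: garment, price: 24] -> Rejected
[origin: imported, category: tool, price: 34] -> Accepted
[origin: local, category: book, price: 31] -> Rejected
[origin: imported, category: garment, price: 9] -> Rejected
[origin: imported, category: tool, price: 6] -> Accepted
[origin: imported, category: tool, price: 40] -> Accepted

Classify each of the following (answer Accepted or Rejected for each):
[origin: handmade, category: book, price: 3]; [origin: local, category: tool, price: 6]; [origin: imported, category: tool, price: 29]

The simplest hypothesis consistent with all the labels is: category is tool.
[origin: handmade, category: book, price: 3]: category is book, fails this test → Rejected. [origin: local, category: tool, price: 6]: category is tool, checks out → Accepted. [origin: imported, category: tool, price: 29]: category is tool, checks out → Accepted.

Rejected, Accepted, Accepted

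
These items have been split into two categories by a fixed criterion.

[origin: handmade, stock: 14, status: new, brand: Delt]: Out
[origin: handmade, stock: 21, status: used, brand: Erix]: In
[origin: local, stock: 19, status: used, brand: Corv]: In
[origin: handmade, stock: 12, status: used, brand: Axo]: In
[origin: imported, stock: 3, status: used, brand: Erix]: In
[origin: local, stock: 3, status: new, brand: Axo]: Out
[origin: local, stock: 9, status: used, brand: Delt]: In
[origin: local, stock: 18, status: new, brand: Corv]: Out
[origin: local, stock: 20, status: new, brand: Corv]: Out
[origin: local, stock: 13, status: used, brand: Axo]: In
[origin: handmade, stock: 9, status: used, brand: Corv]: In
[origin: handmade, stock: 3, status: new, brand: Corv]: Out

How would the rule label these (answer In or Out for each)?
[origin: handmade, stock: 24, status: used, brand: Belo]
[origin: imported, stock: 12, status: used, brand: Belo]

In, In

A rule that fits every label: status is used — true of each 'In' example, false of each 'Out' one.
[origin: handmade, stock: 24, status: used, brand: Belo]: In (status is used). [origin: imported, stock: 12, status: used, brand: Belo]: In (status is used).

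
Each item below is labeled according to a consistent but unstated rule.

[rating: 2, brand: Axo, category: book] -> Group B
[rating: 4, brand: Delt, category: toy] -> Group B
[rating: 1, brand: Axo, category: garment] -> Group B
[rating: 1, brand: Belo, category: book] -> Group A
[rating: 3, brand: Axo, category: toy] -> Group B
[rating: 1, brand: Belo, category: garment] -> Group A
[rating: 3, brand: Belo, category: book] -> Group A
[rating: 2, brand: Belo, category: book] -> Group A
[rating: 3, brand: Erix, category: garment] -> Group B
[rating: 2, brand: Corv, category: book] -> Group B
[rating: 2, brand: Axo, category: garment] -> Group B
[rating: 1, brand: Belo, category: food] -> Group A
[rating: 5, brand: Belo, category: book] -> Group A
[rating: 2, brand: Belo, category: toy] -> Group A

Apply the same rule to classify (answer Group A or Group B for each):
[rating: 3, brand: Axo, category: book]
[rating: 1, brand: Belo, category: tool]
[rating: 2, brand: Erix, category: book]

Every 'Group A' example satisfies: brand is Belo. None of the 'Group B' examples do.
[rating: 3, brand: Axo, category: book] → brand is Axo → Group B. [rating: 1, brand: Belo, category: tool] → brand is Belo → Group A. [rating: 2, brand: Erix, category: book] → brand is Erix → Group B.

Group B, Group A, Group B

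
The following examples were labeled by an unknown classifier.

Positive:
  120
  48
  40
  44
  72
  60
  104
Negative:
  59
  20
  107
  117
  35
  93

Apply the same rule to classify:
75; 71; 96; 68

Negative, Negative, Positive, Positive

All 'Positive' examples share one property — even AND at least 35 — and every 'Negative' example lacks it.
75: 75 is odd, 75 ≥ 35 — doesn't match, so Negative. 71: 71 is odd, 71 ≥ 35 — doesn't match, so Negative. 96: 96 is even, 96 ≥ 35 — meets the rule, so Positive. 68: 68 is even, 68 ≥ 35 — meets the rule, so Positive.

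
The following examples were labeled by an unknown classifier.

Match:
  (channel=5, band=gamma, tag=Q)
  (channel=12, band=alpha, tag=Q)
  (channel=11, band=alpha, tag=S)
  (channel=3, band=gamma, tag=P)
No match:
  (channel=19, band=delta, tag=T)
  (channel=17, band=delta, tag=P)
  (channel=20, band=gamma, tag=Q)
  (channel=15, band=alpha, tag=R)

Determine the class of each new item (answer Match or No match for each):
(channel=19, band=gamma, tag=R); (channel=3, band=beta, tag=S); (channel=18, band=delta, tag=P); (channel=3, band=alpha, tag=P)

No match, Match, No match, Match

All 'Match' examples share one property — channel ≤ 12 — and every 'No match' example lacks it.
(channel=19, band=gamma, tag=R): channel = 19 — doesn't match, so No match. (channel=3, band=beta, tag=S): channel = 3 — has this property, so Match. (channel=18, band=delta, tag=P): channel = 18 — doesn't match, so No match. (channel=3, band=alpha, tag=P): channel = 3 — has this property, so Match.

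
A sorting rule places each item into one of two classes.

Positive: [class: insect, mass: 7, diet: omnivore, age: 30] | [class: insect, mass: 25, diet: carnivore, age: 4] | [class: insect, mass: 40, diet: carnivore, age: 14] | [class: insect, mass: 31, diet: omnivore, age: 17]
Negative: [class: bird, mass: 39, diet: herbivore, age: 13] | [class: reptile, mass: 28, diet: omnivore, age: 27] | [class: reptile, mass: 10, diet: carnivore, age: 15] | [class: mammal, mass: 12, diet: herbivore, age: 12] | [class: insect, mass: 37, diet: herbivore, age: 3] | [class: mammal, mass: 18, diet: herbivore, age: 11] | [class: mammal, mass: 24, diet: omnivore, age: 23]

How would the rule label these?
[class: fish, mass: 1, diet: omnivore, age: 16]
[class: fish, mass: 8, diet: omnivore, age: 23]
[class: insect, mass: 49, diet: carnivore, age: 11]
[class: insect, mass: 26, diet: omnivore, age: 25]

Rule: class is insect AND age ≥ 4. This holds for each 'Positive' example and fails for each 'Negative' one.
[class: fish, mass: 1, diet: omnivore, age: 16]: class is fish, age = 16, does not fit → Negative. [class: fish, mass: 8, diet: omnivore, age: 23]: class is fish, age = 23, does not fit → Negative. [class: insect, mass: 49, diet: carnivore, age: 11]: class is insect, age = 11, checks out → Positive. [class: insect, mass: 26, diet: omnivore, age: 25]: class is insect, age = 25, checks out → Positive.

Negative, Negative, Positive, Positive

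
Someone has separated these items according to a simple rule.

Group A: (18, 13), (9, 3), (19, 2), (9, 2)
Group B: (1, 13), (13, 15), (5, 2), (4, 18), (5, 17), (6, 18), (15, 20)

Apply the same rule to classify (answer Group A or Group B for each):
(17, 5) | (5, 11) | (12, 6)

Every 'Group A' example satisfies: first > second AND sum ≥ 11. None of the 'Group B' examples do.

Group A, Group B, Group A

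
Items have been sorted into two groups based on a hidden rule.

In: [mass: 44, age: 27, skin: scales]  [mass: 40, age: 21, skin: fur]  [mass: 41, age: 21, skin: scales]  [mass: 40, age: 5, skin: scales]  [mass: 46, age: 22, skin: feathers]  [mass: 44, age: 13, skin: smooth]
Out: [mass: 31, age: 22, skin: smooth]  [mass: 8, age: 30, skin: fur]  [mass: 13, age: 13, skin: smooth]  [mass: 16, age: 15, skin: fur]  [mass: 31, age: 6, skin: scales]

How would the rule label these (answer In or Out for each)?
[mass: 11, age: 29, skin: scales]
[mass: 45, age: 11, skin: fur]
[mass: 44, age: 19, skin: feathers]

Out, In, In

All 'In' examples share one property — mass ≥ 40 — and every 'Out' example lacks it.
Out: [mass: 11, age: 29, skin: scales], since mass = 11. In: [mass: 45, age: 11, skin: fur], since mass = 45. In: [mass: 44, age: 19, skin: feathers], since mass = 44.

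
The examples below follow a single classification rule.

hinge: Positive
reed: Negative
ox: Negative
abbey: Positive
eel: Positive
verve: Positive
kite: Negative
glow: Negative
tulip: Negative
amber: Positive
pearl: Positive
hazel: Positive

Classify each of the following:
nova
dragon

All 'Positive' examples share one property — odd length AND contains 'e' — and every 'Negative' example lacks it.

Negative, Negative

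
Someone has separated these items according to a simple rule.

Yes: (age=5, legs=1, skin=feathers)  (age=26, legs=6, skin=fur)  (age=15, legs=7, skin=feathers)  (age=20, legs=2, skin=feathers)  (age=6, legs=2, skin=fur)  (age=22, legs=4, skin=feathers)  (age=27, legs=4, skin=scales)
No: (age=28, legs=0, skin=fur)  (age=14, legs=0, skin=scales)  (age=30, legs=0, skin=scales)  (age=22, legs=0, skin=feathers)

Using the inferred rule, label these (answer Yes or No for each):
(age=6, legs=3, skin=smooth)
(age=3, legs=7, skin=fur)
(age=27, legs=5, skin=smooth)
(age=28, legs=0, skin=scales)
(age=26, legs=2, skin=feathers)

Yes, Yes, Yes, No, Yes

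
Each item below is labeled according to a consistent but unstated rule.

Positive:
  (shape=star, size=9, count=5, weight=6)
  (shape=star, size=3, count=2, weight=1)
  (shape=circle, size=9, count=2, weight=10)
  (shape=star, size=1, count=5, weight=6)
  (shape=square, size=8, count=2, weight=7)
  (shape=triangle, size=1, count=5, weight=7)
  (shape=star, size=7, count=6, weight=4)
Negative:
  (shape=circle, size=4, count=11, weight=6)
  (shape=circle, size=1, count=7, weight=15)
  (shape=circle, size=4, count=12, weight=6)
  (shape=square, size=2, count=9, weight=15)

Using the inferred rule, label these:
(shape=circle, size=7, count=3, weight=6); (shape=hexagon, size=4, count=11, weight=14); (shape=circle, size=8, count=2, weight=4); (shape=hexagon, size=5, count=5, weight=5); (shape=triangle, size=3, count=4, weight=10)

Positive, Negative, Positive, Positive, Positive

A rule that fits every label: count ≤ 6 — true of each 'Positive' example, false of each 'Negative' one.
(shape=circle, size=7, count=3, weight=6): Positive (count = 3). (shape=hexagon, size=4, count=11, weight=14): Negative (count = 11). (shape=circle, size=8, count=2, weight=4): Positive (count = 2). (shape=hexagon, size=5, count=5, weight=5): Positive (count = 5). (shape=triangle, size=3, count=4, weight=10): Positive (count = 4).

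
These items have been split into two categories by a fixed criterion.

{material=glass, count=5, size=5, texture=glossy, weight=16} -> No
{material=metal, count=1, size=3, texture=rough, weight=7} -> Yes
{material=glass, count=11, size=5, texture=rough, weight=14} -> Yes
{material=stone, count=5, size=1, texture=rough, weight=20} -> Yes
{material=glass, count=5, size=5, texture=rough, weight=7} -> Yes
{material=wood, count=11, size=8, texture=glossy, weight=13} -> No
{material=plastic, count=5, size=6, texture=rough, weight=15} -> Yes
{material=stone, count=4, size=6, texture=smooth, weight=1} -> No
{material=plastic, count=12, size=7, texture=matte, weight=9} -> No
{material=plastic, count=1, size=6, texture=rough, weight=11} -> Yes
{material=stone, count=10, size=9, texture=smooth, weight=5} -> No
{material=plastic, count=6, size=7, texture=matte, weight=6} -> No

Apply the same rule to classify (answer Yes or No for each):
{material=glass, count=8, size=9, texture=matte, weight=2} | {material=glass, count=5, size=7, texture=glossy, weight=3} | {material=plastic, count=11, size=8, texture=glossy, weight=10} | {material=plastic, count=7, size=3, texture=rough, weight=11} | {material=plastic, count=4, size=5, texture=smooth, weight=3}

No, No, No, Yes, No

A rule that fits every label: texture is rough — true of each 'Yes' example, false of each 'No' one.
No: {material=glass, count=8, size=9, texture=matte, weight=2}, since texture is matte. No: {material=glass, count=5, size=7, texture=glossy, weight=3}, since texture is glossy. No: {material=plastic, count=11, size=8, texture=glossy, weight=10}, since texture is glossy. Yes: {material=plastic, count=7, size=3, texture=rough, weight=11}, since texture is rough. No: {material=plastic, count=4, size=5, texture=smooth, weight=3}, since texture is smooth.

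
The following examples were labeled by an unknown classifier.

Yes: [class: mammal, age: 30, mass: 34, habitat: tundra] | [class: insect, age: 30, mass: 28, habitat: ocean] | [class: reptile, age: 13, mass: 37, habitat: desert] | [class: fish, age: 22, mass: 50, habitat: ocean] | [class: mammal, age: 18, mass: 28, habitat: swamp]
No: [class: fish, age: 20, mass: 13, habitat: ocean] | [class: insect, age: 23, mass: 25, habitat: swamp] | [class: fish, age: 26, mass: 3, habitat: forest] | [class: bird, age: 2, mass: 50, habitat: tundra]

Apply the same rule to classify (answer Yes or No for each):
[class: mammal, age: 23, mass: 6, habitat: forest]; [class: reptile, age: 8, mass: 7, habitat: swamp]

No, No

The common property of the 'Yes' items is: mass ≥ 28 AND age ≥ 13. No 'No' item has it.
[class: mammal, age: 23, mass: 6, habitat: forest]: No (mass = 6, age = 23). [class: reptile, age: 8, mass: 7, habitat: swamp]: No (mass = 7, age = 8).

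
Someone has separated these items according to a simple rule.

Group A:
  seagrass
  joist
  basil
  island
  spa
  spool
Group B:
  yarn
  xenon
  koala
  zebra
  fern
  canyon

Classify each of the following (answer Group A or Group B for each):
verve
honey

Group B, Group B

One predicate separates the groups cleanly: contains 's'.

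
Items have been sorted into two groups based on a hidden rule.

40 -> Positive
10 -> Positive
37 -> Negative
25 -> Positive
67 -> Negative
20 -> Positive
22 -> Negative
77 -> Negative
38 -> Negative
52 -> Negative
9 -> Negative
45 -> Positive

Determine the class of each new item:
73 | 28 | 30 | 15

Negative, Negative, Positive, Positive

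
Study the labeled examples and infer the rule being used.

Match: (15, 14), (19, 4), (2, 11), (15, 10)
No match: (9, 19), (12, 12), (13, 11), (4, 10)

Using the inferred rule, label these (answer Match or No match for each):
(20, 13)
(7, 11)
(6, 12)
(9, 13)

Match, No match, No match, No match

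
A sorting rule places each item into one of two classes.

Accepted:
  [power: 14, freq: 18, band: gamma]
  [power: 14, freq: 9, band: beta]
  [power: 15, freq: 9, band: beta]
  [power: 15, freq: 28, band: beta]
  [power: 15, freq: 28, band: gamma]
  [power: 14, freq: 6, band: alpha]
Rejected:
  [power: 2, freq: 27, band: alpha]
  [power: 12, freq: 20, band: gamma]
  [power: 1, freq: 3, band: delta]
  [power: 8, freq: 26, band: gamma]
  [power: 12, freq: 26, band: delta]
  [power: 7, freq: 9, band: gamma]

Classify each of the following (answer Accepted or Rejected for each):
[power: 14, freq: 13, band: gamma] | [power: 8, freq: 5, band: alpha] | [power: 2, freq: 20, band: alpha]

Accepted, Rejected, Rejected

One predicate separates the groups cleanly: power ≥ 14.
[power: 14, freq: 13, band: gamma] — power = 14, hence Accepted. [power: 8, freq: 5, band: alpha] — power = 8, hence Rejected. [power: 2, freq: 20, band: alpha] — power = 2, hence Rejected.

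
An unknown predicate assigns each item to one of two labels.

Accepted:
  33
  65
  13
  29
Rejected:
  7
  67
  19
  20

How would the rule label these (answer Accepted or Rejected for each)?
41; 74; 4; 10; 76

Accepted, Rejected, Rejected, Rejected, Rejected

The simplest hypothesis consistent with all the labels is: ≡ 1 (mod 4).
41 — 41 mod 4 = 1, hence Accepted. 74 — 74 mod 4 = 2, hence Rejected. 4 — 4 mod 4 = 0, hence Rejected. 10 — 10 mod 4 = 2, hence Rejected. 76 — 76 mod 4 = 0, hence Rejected.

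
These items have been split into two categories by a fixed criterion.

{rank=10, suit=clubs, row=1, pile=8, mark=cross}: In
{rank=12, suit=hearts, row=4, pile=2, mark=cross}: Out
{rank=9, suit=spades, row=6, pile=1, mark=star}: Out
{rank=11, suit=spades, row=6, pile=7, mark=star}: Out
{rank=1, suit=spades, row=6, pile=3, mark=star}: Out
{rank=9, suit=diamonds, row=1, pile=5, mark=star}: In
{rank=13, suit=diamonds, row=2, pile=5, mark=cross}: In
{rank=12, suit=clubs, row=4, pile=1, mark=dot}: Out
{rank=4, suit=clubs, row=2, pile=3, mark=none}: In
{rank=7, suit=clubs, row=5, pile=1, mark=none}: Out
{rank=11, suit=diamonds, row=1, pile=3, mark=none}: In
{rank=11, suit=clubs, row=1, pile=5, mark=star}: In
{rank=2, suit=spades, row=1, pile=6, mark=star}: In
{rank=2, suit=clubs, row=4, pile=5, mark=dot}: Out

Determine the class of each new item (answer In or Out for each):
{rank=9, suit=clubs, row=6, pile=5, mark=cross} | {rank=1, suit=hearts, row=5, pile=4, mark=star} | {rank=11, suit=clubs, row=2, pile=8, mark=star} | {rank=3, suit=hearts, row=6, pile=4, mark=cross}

'In' ⟺ row ≤ 2.
{rank=9, suit=clubs, row=6, pile=5, mark=cross} — row = 6, hence Out.
{rank=1, suit=hearts, row=5, pile=4, mark=star} — row = 5, hence Out.
{rank=11, suit=clubs, row=2, pile=8, mark=star} — row = 2, hence In.
{rank=3, suit=hearts, row=6, pile=4, mark=cross} — row = 6, hence Out.

Out, Out, In, Out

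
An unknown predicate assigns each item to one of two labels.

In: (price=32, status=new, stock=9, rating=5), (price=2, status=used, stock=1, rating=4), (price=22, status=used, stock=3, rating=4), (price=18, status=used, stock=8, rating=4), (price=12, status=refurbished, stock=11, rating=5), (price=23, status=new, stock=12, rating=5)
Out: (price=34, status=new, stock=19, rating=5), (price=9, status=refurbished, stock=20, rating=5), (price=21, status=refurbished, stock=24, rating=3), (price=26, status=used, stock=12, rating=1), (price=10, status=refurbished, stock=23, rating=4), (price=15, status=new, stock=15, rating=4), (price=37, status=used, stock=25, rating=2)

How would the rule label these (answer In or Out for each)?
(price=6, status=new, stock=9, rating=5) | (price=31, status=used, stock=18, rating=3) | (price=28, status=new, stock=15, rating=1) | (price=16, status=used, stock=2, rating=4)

Rule: rating ≥ 2 AND stock ≤ 12. This holds for each 'In' example and fails for each 'Out' one.
(price=6, status=new, stock=9, rating=5): In (rating = 5, stock = 9). (price=31, status=used, stock=18, rating=3): Out (rating = 3, stock = 18). (price=28, status=new, stock=15, rating=1): Out (rating = 1, stock = 15). (price=16, status=used, stock=2, rating=4): In (rating = 4, stock = 2).

In, Out, Out, In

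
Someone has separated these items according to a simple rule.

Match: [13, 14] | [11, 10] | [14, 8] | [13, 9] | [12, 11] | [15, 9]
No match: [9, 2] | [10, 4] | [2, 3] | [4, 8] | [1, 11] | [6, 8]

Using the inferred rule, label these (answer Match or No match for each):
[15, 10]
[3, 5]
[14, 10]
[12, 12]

A rule that fits every label: sum ≥ 21 — true of each 'Match' example, false of each 'No match' one.
[15, 10]: Match (15+10 = 25). [3, 5]: No match (3+5 = 8). [14, 10]: Match (14+10 = 24). [12, 12]: Match (12+12 = 24).

Match, No match, Match, Match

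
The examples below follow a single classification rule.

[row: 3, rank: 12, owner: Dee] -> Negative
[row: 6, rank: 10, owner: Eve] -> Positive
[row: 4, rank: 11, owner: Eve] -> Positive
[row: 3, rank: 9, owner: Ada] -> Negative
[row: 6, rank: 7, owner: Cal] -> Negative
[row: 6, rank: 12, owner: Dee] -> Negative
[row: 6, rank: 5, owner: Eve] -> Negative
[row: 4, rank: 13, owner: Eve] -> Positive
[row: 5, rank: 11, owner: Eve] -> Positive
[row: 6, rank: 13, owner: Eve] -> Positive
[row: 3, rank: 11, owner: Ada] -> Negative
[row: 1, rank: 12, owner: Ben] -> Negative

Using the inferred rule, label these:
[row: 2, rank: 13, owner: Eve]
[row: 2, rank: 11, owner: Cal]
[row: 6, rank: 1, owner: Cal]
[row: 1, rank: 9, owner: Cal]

Positive, Negative, Negative, Negative

The common property of the 'Positive' items is: owner is Eve AND rank ≥ 7. No 'Negative' item has it.
[row: 2, rank: 13, owner: Eve] → owner is Eve, rank = 13 → Positive.
[row: 2, rank: 11, owner: Cal] → owner is Cal, rank = 11 → Negative.
[row: 6, rank: 1, owner: Cal] → owner is Cal, rank = 1 → Negative.
[row: 1, rank: 9, owner: Cal] → owner is Cal, rank = 9 → Negative.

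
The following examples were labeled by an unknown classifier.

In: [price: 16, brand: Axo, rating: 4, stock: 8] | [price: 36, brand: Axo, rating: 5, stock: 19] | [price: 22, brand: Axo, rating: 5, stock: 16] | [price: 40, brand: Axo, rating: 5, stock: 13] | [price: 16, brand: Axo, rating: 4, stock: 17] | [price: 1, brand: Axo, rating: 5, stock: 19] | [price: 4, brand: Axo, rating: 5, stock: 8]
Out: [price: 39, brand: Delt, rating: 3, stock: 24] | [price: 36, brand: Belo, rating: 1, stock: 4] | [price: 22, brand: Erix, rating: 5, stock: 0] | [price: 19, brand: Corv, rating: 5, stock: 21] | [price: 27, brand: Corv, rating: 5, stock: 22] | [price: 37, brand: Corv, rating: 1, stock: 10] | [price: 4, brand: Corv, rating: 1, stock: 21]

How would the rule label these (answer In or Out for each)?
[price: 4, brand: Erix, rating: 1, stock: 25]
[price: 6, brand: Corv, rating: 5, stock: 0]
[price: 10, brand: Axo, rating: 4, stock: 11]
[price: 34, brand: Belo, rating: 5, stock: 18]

Every 'In' example satisfies: brand is Axo. None of the 'Out' examples do.
[price: 4, brand: Erix, rating: 1, stock: 25]: Out (brand is Erix). [price: 6, brand: Corv, rating: 5, stock: 0]: Out (brand is Corv). [price: 10, brand: Axo, rating: 4, stock: 11]: In (brand is Axo). [price: 34, brand: Belo, rating: 5, stock: 18]: Out (brand is Belo).

Out, Out, In, Out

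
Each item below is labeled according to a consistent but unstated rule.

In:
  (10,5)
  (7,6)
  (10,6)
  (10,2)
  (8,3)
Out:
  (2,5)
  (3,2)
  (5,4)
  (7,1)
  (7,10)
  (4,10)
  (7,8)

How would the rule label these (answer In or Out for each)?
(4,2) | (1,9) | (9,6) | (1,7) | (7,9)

Out, Out, In, Out, Out

The classifier is using: first > second AND sum ≥ 11.
(4,2): 4 > 2, 4+2 = 6, does not satisfy this → Out. (1,9): 1 < 9, 1+9 = 10, does not satisfy this → Out. (9,6): 9 > 6, 9+6 = 15, passes → In. (1,7): 1 < 7, 1+7 = 8, does not satisfy this → Out. (7,9): 7 < 9, 7+9 = 16, does not satisfy this → Out.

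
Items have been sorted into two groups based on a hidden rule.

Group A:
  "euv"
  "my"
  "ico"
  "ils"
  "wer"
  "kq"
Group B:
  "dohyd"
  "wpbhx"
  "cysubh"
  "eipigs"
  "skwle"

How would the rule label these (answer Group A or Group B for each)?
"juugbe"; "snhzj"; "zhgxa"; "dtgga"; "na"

Group B, Group B, Group B, Group B, Group A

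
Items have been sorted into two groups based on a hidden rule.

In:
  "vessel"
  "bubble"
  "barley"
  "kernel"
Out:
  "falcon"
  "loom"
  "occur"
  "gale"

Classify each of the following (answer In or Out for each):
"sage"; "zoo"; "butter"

The pattern is that an item is 'In' exactly when: length 6 AND contains 'e'.

Out, Out, In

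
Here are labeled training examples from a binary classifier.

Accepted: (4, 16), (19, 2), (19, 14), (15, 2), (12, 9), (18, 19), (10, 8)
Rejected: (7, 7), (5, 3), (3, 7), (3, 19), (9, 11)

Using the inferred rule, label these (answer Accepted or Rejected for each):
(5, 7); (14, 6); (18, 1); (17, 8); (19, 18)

Rejected, Accepted, Accepted, Accepted, Accepted

Comparing the two groups points to one rule — product is even.
(5, 7): Rejected (5·7 = 35).
(14, 6): Accepted (14·6 = 84).
(18, 1): Accepted (18·1 = 18).
(17, 8): Accepted (17·8 = 136).
(19, 18): Accepted (19·18 = 342).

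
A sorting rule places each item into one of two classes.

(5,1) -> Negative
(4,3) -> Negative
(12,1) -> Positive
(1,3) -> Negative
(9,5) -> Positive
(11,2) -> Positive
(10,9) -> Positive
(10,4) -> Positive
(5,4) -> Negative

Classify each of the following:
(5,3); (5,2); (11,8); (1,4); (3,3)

Negative, Negative, Positive, Negative, Negative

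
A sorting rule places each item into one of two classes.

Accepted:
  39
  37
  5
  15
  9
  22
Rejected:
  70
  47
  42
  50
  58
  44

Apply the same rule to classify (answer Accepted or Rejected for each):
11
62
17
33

Accepted, Rejected, Accepted, Accepted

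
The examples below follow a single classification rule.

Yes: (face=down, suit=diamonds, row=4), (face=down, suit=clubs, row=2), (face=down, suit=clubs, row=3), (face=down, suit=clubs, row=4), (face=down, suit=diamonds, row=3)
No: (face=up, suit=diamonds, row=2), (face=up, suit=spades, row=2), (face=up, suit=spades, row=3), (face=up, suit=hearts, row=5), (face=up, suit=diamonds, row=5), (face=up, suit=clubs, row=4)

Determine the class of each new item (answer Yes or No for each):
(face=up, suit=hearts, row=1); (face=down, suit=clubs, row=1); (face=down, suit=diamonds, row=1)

No, Yes, Yes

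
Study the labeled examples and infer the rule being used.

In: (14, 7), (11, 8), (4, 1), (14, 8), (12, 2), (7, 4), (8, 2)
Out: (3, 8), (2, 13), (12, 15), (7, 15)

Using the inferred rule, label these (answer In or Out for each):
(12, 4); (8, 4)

In, In

The rule appears to be: first > second.
In: (12, 4), since 12 > 4. In: (8, 4), since 8 > 4.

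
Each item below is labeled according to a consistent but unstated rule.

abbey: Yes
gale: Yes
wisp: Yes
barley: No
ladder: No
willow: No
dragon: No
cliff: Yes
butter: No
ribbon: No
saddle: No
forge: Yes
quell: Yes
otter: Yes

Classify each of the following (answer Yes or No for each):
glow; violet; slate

A rule that fits every label: length ≤ 5 — true of each 'Yes' example, false of each 'No' one.
glow — length 4, hence Yes. violet — length 6, hence No. slate — length 5, hence Yes.

Yes, No, Yes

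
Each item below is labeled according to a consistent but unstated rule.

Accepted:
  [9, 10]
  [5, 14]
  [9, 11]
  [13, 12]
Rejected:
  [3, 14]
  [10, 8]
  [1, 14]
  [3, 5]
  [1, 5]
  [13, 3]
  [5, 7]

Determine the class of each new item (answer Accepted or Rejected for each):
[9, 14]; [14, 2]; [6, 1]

The common property of the 'Accepted' items is: sum ≥ 19. No 'Rejected' item has it.

Accepted, Rejected, Rejected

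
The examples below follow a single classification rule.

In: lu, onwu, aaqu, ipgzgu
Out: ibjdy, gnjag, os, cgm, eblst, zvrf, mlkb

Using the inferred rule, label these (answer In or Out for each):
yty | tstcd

Rule: contains 'u'. This holds for each 'In' example and fails for each 'Out' one.
yty: no 'u', does not satisfy this → Out. tstcd: no 'u', does not satisfy this → Out.

Out, Out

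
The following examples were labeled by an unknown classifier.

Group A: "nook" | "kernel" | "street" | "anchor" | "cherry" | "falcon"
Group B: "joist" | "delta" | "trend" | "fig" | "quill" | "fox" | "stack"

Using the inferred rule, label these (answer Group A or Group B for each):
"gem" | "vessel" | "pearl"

Group B, Group A, Group B

Rule: even length. This holds for each 'Group A' example and fails for each 'Group B' one.
"gem" → length 3 → Group B.
"vessel" → length 6 → Group A.
"pearl" → length 5 → Group B.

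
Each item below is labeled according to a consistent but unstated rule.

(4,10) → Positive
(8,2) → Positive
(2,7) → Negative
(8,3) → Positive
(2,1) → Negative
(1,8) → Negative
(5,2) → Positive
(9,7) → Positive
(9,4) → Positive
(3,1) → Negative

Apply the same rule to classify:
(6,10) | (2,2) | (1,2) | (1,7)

Positive, Negative, Negative, Negative

The simplest hypothesis consistent with all the labels is: first ≥ 4.
(6,10) → first 6 → Positive. (2,2) → first 2 → Negative. (1,2) → first 1 → Negative. (1,7) → first 1 → Negative.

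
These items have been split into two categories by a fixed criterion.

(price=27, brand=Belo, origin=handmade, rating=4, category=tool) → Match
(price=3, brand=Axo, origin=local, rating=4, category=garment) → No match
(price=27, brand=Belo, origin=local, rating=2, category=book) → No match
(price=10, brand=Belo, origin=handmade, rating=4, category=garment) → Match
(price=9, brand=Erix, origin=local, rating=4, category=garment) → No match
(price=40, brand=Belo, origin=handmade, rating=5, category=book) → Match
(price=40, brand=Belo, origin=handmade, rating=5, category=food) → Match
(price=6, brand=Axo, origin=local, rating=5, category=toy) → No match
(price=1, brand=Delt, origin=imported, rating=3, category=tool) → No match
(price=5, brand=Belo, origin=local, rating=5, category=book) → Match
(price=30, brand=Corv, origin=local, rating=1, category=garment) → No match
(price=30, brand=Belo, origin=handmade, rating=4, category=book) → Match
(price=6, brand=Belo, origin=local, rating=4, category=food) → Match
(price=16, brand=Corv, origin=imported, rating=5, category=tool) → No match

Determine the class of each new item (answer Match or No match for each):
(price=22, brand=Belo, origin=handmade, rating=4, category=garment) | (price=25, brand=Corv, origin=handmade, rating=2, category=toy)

Match, No match

Rule: brand is Belo AND rating ≥ 3. This holds for each 'Match' example and fails for each 'No match' one.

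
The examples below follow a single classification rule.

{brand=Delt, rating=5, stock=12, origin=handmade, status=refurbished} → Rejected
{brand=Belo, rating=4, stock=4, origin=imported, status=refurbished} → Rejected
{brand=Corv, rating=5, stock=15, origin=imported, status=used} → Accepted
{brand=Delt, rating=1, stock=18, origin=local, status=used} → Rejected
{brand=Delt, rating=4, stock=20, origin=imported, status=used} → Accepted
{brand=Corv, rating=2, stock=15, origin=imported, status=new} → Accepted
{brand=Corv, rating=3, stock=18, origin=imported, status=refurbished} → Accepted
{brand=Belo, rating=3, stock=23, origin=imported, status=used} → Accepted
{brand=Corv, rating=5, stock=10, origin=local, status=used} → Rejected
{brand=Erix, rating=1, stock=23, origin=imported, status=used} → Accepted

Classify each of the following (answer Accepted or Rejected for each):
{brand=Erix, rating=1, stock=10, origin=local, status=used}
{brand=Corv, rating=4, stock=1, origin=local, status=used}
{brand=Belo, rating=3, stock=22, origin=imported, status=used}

Rejected, Rejected, Accepted

'Accepted' ⟺ origin is imported AND stock ≥ 10.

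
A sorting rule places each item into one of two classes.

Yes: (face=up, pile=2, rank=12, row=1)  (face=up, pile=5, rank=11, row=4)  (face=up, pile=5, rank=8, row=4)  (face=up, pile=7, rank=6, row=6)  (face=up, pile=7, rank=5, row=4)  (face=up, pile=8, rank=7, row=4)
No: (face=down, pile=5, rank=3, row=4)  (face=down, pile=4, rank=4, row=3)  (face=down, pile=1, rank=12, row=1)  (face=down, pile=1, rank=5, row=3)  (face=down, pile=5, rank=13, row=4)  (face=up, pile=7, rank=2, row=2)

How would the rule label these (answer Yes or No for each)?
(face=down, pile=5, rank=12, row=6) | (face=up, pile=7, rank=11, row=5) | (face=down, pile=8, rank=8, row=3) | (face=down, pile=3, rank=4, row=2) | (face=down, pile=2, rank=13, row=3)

One predicate separates the groups cleanly: face is up AND rank ≥ 3.
(face=down, pile=5, rank=12, row=6): face is down, rank = 12 — does not satisfy this, so No. (face=up, pile=7, rank=11, row=5): face is up, rank = 11 — checks out, so Yes. (face=down, pile=8, rank=8, row=3): face is down, rank = 8 — does not satisfy this, so No. (face=down, pile=3, rank=4, row=2): face is down, rank = 4 — does not satisfy this, so No. (face=down, pile=2, rank=13, row=3): face is down, rank = 13 — does not satisfy this, so No.

No, Yes, No, No, No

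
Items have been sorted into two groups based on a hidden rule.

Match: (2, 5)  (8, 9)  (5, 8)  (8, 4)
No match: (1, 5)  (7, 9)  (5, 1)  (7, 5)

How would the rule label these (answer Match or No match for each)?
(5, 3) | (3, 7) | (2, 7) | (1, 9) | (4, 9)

'Match' ⟺ product is even.
(5, 3): No match (5·3 = 15).
(3, 7): No match (3·7 = 21).
(2, 7): Match (2·7 = 14).
(1, 9): No match (1·9 = 9).
(4, 9): Match (4·9 = 36).

No match, No match, Match, No match, Match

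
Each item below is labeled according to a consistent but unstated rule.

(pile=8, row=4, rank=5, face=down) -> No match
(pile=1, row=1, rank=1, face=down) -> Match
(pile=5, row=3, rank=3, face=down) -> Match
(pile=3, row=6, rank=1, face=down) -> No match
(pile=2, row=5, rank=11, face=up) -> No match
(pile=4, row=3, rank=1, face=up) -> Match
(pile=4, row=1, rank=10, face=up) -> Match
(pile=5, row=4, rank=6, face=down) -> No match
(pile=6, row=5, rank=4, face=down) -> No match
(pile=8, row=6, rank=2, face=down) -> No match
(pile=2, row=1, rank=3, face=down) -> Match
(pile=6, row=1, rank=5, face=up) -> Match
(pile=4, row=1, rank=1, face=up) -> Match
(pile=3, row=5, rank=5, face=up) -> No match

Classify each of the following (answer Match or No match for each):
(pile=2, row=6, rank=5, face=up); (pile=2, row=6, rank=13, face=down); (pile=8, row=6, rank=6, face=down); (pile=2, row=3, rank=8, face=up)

No match, No match, No match, Match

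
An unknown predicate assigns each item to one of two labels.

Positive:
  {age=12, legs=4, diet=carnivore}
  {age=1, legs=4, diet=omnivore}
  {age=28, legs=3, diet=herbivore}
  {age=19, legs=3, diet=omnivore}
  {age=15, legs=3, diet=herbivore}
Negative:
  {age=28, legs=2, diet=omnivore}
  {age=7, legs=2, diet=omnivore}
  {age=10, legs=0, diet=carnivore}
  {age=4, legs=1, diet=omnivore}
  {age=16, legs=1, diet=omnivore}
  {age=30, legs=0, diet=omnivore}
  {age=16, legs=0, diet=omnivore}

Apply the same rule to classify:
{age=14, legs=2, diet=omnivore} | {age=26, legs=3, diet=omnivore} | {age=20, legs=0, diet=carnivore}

The pattern is that an item is 'Positive' exactly when: legs ≥ 3.
Negative: {age=14, legs=2, diet=omnivore}, since legs = 2.
Positive: {age=26, legs=3, diet=omnivore}, since legs = 3.
Negative: {age=20, legs=0, diet=carnivore}, since legs = 0.

Negative, Positive, Negative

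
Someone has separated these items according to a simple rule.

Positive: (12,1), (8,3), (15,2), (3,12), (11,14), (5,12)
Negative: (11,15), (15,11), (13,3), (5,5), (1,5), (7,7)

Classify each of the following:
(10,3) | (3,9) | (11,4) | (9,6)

Positive, Negative, Positive, Positive

The classifier is using: sum is odd.
(10,3): 10+3 = 13 — meets the rule, so Positive. (3,9): 3+9 = 12 — fails the rule, so Negative. (11,4): 11+4 = 15 — meets the rule, so Positive. (9,6): 9+6 = 15 — meets the rule, so Positive.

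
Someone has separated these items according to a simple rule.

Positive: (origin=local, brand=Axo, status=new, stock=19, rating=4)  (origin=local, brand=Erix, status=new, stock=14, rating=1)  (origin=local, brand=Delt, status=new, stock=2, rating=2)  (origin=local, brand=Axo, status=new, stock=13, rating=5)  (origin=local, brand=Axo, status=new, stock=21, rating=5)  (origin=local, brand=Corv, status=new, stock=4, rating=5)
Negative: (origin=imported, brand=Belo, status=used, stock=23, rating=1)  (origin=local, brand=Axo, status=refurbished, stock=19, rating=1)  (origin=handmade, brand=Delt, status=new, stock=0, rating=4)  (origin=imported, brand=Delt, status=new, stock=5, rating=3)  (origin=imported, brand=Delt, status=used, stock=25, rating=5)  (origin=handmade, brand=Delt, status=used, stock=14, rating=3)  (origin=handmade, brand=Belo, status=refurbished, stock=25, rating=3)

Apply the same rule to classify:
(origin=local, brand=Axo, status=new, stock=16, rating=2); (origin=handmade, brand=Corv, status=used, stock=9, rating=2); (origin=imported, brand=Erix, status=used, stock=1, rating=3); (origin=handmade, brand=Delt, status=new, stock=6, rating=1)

Positive, Negative, Negative, Negative

The pattern is that an item is 'Positive' exactly when: status is new AND origin is local.
(origin=local, brand=Axo, status=new, stock=16, rating=2) — status is new, origin is local, hence Positive.
(origin=handmade, brand=Corv, status=used, stock=9, rating=2) — status is used, origin is handmade, hence Negative.
(origin=imported, brand=Erix, status=used, stock=1, rating=3) — status is used, origin is imported, hence Negative.
(origin=handmade, brand=Delt, status=new, stock=6, rating=1) — status is new, origin is handmade, hence Negative.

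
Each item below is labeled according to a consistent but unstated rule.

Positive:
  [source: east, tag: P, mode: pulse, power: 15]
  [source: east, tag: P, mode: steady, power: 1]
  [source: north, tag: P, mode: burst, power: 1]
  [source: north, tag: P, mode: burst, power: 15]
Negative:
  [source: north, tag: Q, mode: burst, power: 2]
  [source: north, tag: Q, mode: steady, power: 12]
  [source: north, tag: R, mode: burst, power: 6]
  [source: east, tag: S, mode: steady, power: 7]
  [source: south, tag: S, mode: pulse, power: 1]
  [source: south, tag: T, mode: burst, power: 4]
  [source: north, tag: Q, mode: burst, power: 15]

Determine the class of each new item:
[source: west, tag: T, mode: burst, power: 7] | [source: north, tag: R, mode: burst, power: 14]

Negative, Negative

The pattern is that an item is 'Positive' exactly when: tag is P.
[source: west, tag: T, mode: burst, power: 7] — tag is T, hence Negative.
[source: north, tag: R, mode: burst, power: 14] — tag is R, hence Negative.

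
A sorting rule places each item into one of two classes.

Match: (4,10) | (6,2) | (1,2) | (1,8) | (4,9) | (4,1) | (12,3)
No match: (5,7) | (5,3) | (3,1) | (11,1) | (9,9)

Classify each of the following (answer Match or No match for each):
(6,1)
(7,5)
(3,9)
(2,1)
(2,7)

The pattern is that an item is 'Match' exactly when: product is even.
(6,1) → 6·1 = 6 → Match.
(7,5) → 7·5 = 35 → No match.
(3,9) → 3·9 = 27 → No match.
(2,1) → 2·1 = 2 → Match.
(2,7) → 2·7 = 14 → Match.

Match, No match, No match, Match, Match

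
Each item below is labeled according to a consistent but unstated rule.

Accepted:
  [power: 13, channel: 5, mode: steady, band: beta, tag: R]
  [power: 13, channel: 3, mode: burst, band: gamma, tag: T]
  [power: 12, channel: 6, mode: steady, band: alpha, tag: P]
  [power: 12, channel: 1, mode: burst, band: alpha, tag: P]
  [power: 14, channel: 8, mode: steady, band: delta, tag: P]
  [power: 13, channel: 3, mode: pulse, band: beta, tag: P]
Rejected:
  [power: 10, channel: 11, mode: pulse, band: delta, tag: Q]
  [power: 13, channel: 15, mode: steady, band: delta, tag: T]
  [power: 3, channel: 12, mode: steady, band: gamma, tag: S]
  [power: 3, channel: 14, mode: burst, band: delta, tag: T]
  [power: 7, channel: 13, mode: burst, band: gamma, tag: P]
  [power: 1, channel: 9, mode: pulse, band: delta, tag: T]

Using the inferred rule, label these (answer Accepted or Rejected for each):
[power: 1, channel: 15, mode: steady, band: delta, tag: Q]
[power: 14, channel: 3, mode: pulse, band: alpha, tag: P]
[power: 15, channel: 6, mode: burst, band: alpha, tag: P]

Rejected, Accepted, Accepted

'Accepted' ⟺ channel ≤ 8.
[power: 1, channel: 15, mode: steady, band: delta, tag: Q] → channel = 15 → Rejected. [power: 14, channel: 3, mode: pulse, band: alpha, tag: P] → channel = 3 → Accepted. [power: 15, channel: 6, mode: burst, band: alpha, tag: P] → channel = 6 → Accepted.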